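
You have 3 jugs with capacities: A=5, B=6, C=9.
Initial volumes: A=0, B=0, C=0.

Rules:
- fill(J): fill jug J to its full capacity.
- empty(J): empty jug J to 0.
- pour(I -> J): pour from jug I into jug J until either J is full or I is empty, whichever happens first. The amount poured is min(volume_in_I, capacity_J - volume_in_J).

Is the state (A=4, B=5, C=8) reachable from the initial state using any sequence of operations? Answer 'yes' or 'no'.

BFS explored all 260 reachable states.
Reachable set includes: (0,0,0), (0,0,1), (0,0,2), (0,0,3), (0,0,4), (0,0,5), (0,0,6), (0,0,7), (0,0,8), (0,0,9), (0,1,0), (0,1,1) ...
Target (A=4, B=5, C=8) not in reachable set → no.

Answer: no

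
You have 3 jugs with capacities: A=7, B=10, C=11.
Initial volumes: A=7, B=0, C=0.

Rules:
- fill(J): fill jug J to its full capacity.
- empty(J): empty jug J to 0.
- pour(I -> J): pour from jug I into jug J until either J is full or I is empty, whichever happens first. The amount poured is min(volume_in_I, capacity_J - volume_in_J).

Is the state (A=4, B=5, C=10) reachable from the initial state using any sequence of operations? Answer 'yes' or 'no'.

BFS explored all 516 reachable states.
Reachable set includes: (0,0,0), (0,0,1), (0,0,2), (0,0,3), (0,0,4), (0,0,5), (0,0,6), (0,0,7), (0,0,8), (0,0,9), (0,0,10), (0,0,11) ...
Target (A=4, B=5, C=10) not in reachable set → no.

Answer: no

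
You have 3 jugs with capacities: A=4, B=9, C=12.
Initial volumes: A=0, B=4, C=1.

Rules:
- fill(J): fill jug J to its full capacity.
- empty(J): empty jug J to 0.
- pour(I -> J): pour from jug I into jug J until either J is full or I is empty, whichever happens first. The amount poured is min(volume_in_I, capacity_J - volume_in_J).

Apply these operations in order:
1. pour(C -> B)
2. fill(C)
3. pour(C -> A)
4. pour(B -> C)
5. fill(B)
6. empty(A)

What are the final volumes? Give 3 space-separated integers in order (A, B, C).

Answer: 0 9 12

Derivation:
Step 1: pour(C -> B) -> (A=0 B=5 C=0)
Step 2: fill(C) -> (A=0 B=5 C=12)
Step 3: pour(C -> A) -> (A=4 B=5 C=8)
Step 4: pour(B -> C) -> (A=4 B=1 C=12)
Step 5: fill(B) -> (A=4 B=9 C=12)
Step 6: empty(A) -> (A=0 B=9 C=12)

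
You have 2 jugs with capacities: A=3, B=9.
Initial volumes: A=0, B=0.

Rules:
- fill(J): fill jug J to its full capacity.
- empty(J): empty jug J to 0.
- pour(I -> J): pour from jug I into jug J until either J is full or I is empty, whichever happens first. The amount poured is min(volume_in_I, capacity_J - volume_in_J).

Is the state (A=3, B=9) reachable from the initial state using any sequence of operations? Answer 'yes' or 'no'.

Answer: yes

Derivation:
BFS from (A=0, B=0):
  1. fill(A) -> (A=3 B=0)
  2. fill(B) -> (A=3 B=9)
Target reached → yes.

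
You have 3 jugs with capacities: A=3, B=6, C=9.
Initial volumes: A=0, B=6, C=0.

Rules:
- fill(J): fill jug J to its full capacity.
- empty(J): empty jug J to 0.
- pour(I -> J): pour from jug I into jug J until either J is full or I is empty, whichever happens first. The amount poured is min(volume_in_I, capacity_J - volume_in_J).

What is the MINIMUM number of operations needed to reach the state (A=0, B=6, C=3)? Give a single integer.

BFS from (A=0, B=6, C=0). One shortest path:
  1. fill(A) -> (A=3 B=6 C=0)
  2. pour(A -> C) -> (A=0 B=6 C=3)
Reached target in 2 moves.

Answer: 2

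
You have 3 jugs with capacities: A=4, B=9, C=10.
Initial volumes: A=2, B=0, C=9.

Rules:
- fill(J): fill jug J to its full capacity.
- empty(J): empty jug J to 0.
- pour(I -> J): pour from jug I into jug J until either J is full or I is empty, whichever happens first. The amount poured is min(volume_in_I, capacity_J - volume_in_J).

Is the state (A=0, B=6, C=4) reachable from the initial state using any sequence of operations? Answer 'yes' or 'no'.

Answer: yes

Derivation:
BFS from (A=2, B=0, C=9):
  1. empty(A) -> (A=0 B=0 C=9)
  2. fill(C) -> (A=0 B=0 C=10)
  3. pour(C -> A) -> (A=4 B=0 C=6)
  4. pour(C -> B) -> (A=4 B=6 C=0)
  5. pour(A -> C) -> (A=0 B=6 C=4)
Target reached → yes.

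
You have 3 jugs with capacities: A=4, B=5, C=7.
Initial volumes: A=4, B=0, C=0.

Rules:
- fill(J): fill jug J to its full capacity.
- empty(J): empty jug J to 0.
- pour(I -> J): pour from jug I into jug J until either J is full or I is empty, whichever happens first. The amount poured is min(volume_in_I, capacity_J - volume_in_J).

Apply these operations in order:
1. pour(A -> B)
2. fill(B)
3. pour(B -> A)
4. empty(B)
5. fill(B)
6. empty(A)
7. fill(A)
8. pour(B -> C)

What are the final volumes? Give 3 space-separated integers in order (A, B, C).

Answer: 4 0 5

Derivation:
Step 1: pour(A -> B) -> (A=0 B=4 C=0)
Step 2: fill(B) -> (A=0 B=5 C=0)
Step 3: pour(B -> A) -> (A=4 B=1 C=0)
Step 4: empty(B) -> (A=4 B=0 C=0)
Step 5: fill(B) -> (A=4 B=5 C=0)
Step 6: empty(A) -> (A=0 B=5 C=0)
Step 7: fill(A) -> (A=4 B=5 C=0)
Step 8: pour(B -> C) -> (A=4 B=0 C=5)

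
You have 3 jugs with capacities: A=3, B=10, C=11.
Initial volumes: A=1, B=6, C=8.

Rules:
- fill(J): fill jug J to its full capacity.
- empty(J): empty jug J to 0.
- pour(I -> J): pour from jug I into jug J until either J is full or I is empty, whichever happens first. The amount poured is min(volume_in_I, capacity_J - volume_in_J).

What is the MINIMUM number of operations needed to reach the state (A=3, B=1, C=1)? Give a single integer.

BFS from (A=1, B=6, C=8). One shortest path:
  1. pour(C -> B) -> (A=1 B=10 C=4)
  2. empty(B) -> (A=1 B=0 C=4)
  3. pour(A -> B) -> (A=0 B=1 C=4)
  4. pour(C -> A) -> (A=3 B=1 C=1)
Reached target in 4 moves.

Answer: 4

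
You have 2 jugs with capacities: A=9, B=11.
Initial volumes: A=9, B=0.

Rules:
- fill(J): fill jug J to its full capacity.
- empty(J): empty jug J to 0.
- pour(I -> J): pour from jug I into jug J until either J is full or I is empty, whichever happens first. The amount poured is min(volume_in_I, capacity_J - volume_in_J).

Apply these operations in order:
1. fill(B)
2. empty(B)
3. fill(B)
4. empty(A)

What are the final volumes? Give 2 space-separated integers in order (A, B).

Answer: 0 11

Derivation:
Step 1: fill(B) -> (A=9 B=11)
Step 2: empty(B) -> (A=9 B=0)
Step 3: fill(B) -> (A=9 B=11)
Step 4: empty(A) -> (A=0 B=11)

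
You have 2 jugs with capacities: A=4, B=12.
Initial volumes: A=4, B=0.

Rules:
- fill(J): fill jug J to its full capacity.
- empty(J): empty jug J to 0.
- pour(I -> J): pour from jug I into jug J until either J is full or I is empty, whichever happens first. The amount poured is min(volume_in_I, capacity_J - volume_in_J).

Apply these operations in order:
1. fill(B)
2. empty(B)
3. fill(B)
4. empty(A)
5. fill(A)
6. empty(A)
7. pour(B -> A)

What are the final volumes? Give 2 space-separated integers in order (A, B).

Answer: 4 8

Derivation:
Step 1: fill(B) -> (A=4 B=12)
Step 2: empty(B) -> (A=4 B=0)
Step 3: fill(B) -> (A=4 B=12)
Step 4: empty(A) -> (A=0 B=12)
Step 5: fill(A) -> (A=4 B=12)
Step 6: empty(A) -> (A=0 B=12)
Step 7: pour(B -> A) -> (A=4 B=8)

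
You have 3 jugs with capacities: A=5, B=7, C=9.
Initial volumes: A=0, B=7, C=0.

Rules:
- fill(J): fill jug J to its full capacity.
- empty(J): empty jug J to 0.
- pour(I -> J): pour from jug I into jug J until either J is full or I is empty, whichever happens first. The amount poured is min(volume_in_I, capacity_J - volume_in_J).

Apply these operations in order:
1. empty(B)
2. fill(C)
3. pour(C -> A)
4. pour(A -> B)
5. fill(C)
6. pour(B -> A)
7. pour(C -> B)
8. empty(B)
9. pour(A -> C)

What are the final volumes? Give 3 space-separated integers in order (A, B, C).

Answer: 0 0 7

Derivation:
Step 1: empty(B) -> (A=0 B=0 C=0)
Step 2: fill(C) -> (A=0 B=0 C=9)
Step 3: pour(C -> A) -> (A=5 B=0 C=4)
Step 4: pour(A -> B) -> (A=0 B=5 C=4)
Step 5: fill(C) -> (A=0 B=5 C=9)
Step 6: pour(B -> A) -> (A=5 B=0 C=9)
Step 7: pour(C -> B) -> (A=5 B=7 C=2)
Step 8: empty(B) -> (A=5 B=0 C=2)
Step 9: pour(A -> C) -> (A=0 B=0 C=7)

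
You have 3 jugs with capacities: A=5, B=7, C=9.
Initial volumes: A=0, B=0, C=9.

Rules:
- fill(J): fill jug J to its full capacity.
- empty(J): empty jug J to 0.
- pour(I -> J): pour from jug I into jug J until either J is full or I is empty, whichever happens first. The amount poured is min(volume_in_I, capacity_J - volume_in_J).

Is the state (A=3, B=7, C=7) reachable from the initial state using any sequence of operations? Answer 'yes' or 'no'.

Answer: yes

Derivation:
BFS from (A=0, B=0, C=9):
  1. fill(A) -> (A=5 B=0 C=9)
  2. fill(B) -> (A=5 B=7 C=9)
  3. empty(C) -> (A=5 B=7 C=0)
  4. pour(B -> C) -> (A=5 B=0 C=7)
  5. pour(A -> B) -> (A=0 B=5 C=7)
  6. fill(A) -> (A=5 B=5 C=7)
  7. pour(A -> B) -> (A=3 B=7 C=7)
Target reached → yes.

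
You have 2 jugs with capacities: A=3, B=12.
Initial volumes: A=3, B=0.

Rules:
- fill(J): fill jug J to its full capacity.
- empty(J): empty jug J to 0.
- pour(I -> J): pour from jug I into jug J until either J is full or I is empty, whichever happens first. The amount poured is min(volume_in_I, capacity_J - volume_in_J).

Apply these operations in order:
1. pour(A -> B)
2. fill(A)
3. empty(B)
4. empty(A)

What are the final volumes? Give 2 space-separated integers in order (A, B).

Answer: 0 0

Derivation:
Step 1: pour(A -> B) -> (A=0 B=3)
Step 2: fill(A) -> (A=3 B=3)
Step 3: empty(B) -> (A=3 B=0)
Step 4: empty(A) -> (A=0 B=0)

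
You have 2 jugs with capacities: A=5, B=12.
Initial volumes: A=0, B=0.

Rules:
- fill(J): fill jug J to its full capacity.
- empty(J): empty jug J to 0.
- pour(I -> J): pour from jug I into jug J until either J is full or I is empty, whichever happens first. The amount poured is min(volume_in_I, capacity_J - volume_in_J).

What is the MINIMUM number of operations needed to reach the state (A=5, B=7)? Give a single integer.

Answer: 2

Derivation:
BFS from (A=0, B=0). One shortest path:
  1. fill(B) -> (A=0 B=12)
  2. pour(B -> A) -> (A=5 B=7)
Reached target in 2 moves.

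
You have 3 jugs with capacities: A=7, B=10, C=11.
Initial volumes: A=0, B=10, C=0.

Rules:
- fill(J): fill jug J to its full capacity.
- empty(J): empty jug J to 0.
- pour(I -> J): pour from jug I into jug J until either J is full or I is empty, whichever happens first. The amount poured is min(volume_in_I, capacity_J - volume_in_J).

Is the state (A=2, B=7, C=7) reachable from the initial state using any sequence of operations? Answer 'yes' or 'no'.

BFS explored all 516 reachable states.
Reachable set includes: (0,0,0), (0,0,1), (0,0,2), (0,0,3), (0,0,4), (0,0,5), (0,0,6), (0,0,7), (0,0,8), (0,0,9), (0,0,10), (0,0,11) ...
Target (A=2, B=7, C=7) not in reachable set → no.

Answer: no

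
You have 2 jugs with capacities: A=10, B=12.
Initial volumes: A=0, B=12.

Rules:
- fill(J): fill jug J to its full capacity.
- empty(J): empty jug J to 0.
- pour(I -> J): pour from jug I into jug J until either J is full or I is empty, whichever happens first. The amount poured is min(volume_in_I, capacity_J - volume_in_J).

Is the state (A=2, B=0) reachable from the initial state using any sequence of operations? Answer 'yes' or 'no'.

BFS from (A=0, B=12):
  1. pour(B -> A) -> (A=10 B=2)
  2. empty(A) -> (A=0 B=2)
  3. pour(B -> A) -> (A=2 B=0)
Target reached → yes.

Answer: yes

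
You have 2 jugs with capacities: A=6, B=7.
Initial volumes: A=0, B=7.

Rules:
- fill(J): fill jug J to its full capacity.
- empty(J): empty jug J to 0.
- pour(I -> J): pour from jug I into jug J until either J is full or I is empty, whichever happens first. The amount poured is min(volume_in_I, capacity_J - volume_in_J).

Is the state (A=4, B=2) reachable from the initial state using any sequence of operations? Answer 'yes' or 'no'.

Answer: no

Derivation:
BFS explored all 26 reachable states.
Reachable set includes: (0,0), (0,1), (0,2), (0,3), (0,4), (0,5), (0,6), (0,7), (1,0), (1,7), (2,0), (2,7) ...
Target (A=4, B=2) not in reachable set → no.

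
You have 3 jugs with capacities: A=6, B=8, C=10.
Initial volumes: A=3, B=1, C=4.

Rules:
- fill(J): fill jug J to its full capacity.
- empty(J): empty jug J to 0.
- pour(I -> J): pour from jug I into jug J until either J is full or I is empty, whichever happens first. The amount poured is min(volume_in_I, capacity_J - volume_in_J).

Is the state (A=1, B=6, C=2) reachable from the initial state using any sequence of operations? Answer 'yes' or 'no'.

Answer: no

Derivation:
BFS explored all 379 reachable states.
Reachable set includes: (0,0,0), (0,0,1), (0,0,2), (0,0,3), (0,0,4), (0,0,5), (0,0,6), (0,0,7), (0,0,8), (0,0,9), (0,0,10), (0,1,0) ...
Target (A=1, B=6, C=2) not in reachable set → no.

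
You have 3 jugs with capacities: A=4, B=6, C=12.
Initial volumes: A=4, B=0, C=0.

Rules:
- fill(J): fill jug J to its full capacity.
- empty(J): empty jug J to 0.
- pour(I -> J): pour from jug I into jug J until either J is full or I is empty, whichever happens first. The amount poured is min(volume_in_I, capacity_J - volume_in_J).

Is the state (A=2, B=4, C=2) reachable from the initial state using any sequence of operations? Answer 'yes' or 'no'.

BFS explored all 74 reachable states.
Reachable set includes: (0,0,0), (0,0,2), (0,0,4), (0,0,6), (0,0,8), (0,0,10), (0,0,12), (0,2,0), (0,2,2), (0,2,4), (0,2,6), (0,2,8) ...
Target (A=2, B=4, C=2) not in reachable set → no.

Answer: no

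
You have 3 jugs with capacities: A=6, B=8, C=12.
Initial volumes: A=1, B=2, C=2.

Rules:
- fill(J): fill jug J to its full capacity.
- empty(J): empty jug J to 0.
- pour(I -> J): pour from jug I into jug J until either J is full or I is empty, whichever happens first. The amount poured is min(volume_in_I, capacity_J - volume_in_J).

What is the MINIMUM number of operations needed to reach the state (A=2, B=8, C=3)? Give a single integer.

BFS from (A=1, B=2, C=2). One shortest path:
  1. pour(A -> C) -> (A=0 B=2 C=3)
  2. pour(B -> A) -> (A=2 B=0 C=3)
  3. fill(B) -> (A=2 B=8 C=3)
Reached target in 3 moves.

Answer: 3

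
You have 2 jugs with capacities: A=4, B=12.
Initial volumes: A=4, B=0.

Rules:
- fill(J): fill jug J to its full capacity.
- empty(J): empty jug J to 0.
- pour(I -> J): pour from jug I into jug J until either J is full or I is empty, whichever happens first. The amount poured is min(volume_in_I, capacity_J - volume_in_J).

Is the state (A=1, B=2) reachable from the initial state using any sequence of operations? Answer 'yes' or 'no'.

BFS explored all 8 reachable states.
Reachable set includes: (0,0), (0,4), (0,8), (0,12), (4,0), (4,4), (4,8), (4,12)
Target (A=1, B=2) not in reachable set → no.

Answer: no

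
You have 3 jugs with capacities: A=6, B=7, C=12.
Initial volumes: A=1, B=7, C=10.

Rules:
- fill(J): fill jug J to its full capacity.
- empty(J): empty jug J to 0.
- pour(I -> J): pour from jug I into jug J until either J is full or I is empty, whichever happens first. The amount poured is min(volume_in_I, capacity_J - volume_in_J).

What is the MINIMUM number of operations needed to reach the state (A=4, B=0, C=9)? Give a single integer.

Answer: 6

Derivation:
BFS from (A=1, B=7, C=10). One shortest path:
  1. pour(B -> A) -> (A=6 B=2 C=10)
  2. pour(A -> C) -> (A=4 B=2 C=12)
  3. empty(C) -> (A=4 B=2 C=0)
  4. pour(B -> C) -> (A=4 B=0 C=2)
  5. fill(B) -> (A=4 B=7 C=2)
  6. pour(B -> C) -> (A=4 B=0 C=9)
Reached target in 6 moves.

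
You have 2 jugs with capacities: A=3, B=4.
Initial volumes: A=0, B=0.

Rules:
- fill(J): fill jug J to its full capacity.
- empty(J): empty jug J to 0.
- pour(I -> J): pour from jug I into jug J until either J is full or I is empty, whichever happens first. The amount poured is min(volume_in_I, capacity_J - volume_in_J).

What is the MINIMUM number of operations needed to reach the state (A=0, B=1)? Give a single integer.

Answer: 3

Derivation:
BFS from (A=0, B=0). One shortest path:
  1. fill(B) -> (A=0 B=4)
  2. pour(B -> A) -> (A=3 B=1)
  3. empty(A) -> (A=0 B=1)
Reached target in 3 moves.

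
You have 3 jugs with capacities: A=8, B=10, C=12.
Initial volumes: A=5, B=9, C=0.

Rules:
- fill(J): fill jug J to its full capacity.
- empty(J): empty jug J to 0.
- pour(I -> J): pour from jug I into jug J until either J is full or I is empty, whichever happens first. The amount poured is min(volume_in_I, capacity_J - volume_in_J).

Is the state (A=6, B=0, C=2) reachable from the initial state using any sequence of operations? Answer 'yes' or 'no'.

BFS from (A=5, B=9, C=0):
  1. fill(A) -> (A=8 B=9 C=0)
  2. fill(B) -> (A=8 B=10 C=0)
  3. pour(B -> C) -> (A=8 B=0 C=10)
  4. pour(A -> C) -> (A=6 B=0 C=12)
  5. pour(C -> B) -> (A=6 B=10 C=2)
  6. empty(B) -> (A=6 B=0 C=2)
Target reached → yes.

Answer: yes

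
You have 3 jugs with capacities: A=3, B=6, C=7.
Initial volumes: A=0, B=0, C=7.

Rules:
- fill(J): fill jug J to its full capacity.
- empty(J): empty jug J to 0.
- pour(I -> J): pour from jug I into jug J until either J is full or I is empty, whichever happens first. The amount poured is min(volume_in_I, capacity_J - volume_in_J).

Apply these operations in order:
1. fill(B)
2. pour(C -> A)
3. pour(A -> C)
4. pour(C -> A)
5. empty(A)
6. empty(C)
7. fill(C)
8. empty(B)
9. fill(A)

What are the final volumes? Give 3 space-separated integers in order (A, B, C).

Answer: 3 0 7

Derivation:
Step 1: fill(B) -> (A=0 B=6 C=7)
Step 2: pour(C -> A) -> (A=3 B=6 C=4)
Step 3: pour(A -> C) -> (A=0 B=6 C=7)
Step 4: pour(C -> A) -> (A=3 B=6 C=4)
Step 5: empty(A) -> (A=0 B=6 C=4)
Step 6: empty(C) -> (A=0 B=6 C=0)
Step 7: fill(C) -> (A=0 B=6 C=7)
Step 8: empty(B) -> (A=0 B=0 C=7)
Step 9: fill(A) -> (A=3 B=0 C=7)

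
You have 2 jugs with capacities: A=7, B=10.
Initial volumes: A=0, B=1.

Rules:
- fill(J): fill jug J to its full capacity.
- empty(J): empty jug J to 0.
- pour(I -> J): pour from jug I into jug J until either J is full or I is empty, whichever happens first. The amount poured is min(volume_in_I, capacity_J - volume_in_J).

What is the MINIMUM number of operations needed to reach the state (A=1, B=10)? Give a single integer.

BFS from (A=0, B=1). One shortest path:
  1. pour(B -> A) -> (A=1 B=0)
  2. fill(B) -> (A=1 B=10)
Reached target in 2 moves.

Answer: 2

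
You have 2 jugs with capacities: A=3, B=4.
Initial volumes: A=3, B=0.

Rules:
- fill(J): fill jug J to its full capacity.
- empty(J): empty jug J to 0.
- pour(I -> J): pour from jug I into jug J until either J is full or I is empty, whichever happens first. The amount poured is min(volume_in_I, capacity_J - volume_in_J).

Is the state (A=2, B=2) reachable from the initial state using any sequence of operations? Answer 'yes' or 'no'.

BFS explored all 14 reachable states.
Reachable set includes: (0,0), (0,1), (0,2), (0,3), (0,4), (1,0), (1,4), (2,0), (2,4), (3,0), (3,1), (3,2) ...
Target (A=2, B=2) not in reachable set → no.

Answer: no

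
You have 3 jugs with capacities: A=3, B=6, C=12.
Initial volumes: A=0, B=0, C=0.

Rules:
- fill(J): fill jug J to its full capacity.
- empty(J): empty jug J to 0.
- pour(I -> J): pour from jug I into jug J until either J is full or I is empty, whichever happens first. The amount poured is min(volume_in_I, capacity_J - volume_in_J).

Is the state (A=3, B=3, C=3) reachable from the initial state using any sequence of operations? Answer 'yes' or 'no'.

BFS from (A=0, B=0, C=0):
  1. fill(A) -> (A=3 B=0 C=0)
  2. fill(B) -> (A=3 B=6 C=0)
  3. pour(A -> C) -> (A=0 B=6 C=3)
  4. pour(B -> A) -> (A=3 B=3 C=3)
Target reached → yes.

Answer: yes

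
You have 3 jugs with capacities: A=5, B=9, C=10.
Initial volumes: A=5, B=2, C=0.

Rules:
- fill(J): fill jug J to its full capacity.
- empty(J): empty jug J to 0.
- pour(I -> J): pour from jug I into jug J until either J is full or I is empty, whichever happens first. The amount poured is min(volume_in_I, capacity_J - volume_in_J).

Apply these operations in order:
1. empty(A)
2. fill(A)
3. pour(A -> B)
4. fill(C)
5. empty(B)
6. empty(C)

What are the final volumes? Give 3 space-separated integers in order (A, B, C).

Step 1: empty(A) -> (A=0 B=2 C=0)
Step 2: fill(A) -> (A=5 B=2 C=0)
Step 3: pour(A -> B) -> (A=0 B=7 C=0)
Step 4: fill(C) -> (A=0 B=7 C=10)
Step 5: empty(B) -> (A=0 B=0 C=10)
Step 6: empty(C) -> (A=0 B=0 C=0)

Answer: 0 0 0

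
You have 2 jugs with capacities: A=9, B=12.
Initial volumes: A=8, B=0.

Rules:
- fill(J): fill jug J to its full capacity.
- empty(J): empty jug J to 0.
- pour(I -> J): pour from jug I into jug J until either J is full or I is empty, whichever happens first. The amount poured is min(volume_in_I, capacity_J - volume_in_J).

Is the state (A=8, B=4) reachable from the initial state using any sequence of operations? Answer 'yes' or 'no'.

BFS explored all 28 reachable states.
Reachable set includes: (0,0), (0,2), (0,3), (0,5), (0,6), (0,8), (0,9), (0,11), (0,12), (2,0), (2,12), (3,0) ...
Target (A=8, B=4) not in reachable set → no.

Answer: no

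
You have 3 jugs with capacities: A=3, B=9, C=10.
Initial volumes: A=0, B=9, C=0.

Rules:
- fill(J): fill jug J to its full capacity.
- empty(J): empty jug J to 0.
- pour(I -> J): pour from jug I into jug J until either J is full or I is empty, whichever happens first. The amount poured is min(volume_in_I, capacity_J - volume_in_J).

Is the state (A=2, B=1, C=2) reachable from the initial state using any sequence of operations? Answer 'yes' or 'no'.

Answer: no

Derivation:
BFS explored all 296 reachable states.
Reachable set includes: (0,0,0), (0,0,1), (0,0,2), (0,0,3), (0,0,4), (0,0,5), (0,0,6), (0,0,7), (0,0,8), (0,0,9), (0,0,10), (0,1,0) ...
Target (A=2, B=1, C=2) not in reachable set → no.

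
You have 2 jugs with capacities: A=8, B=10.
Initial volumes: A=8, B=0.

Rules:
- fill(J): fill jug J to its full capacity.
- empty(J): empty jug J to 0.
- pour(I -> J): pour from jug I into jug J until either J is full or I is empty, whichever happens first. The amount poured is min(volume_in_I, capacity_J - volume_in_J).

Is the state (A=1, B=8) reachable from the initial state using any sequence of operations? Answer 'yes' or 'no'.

BFS explored all 18 reachable states.
Reachable set includes: (0,0), (0,2), (0,4), (0,6), (0,8), (0,10), (2,0), (2,10), (4,0), (4,10), (6,0), (6,10) ...
Target (A=1, B=8) not in reachable set → no.

Answer: no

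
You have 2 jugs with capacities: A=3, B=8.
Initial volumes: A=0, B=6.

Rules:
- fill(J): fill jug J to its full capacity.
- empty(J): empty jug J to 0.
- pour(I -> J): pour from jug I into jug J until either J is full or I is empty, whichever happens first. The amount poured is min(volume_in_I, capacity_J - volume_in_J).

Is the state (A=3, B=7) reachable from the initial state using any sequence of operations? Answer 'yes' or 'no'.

BFS from (A=0, B=6):
  1. fill(B) -> (A=0 B=8)
  2. pour(B -> A) -> (A=3 B=5)
  3. empty(A) -> (A=0 B=5)
  4. pour(B -> A) -> (A=3 B=2)
  5. empty(A) -> (A=0 B=2)
  6. pour(B -> A) -> (A=2 B=0)
  7. fill(B) -> (A=2 B=8)
  8. pour(B -> A) -> (A=3 B=7)
Target reached → yes.

Answer: yes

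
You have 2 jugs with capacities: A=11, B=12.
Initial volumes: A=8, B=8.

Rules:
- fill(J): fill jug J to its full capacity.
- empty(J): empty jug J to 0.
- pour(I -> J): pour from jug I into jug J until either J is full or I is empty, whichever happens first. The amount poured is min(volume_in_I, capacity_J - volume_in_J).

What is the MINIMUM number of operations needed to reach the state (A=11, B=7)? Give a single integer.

BFS from (A=8, B=8). One shortest path:
  1. fill(A) -> (A=11 B=8)
  2. pour(A -> B) -> (A=7 B=12)
  3. empty(B) -> (A=7 B=0)
  4. pour(A -> B) -> (A=0 B=7)
  5. fill(A) -> (A=11 B=7)
Reached target in 5 moves.

Answer: 5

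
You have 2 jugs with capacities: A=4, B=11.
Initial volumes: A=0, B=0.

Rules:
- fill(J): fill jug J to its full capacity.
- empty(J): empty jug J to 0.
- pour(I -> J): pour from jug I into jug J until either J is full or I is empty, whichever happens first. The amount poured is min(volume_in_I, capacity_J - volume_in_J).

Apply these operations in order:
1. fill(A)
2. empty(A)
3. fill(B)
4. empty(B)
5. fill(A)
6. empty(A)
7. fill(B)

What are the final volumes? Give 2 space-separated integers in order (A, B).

Step 1: fill(A) -> (A=4 B=0)
Step 2: empty(A) -> (A=0 B=0)
Step 3: fill(B) -> (A=0 B=11)
Step 4: empty(B) -> (A=0 B=0)
Step 5: fill(A) -> (A=4 B=0)
Step 6: empty(A) -> (A=0 B=0)
Step 7: fill(B) -> (A=0 B=11)

Answer: 0 11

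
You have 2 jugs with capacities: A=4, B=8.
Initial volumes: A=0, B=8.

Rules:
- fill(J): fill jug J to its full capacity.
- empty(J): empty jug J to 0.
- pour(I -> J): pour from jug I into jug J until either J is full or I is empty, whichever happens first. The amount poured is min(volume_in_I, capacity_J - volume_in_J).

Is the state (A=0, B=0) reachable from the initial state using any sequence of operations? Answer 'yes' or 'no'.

BFS from (A=0, B=8):
  1. empty(B) -> (A=0 B=0)
Target reached → yes.

Answer: yes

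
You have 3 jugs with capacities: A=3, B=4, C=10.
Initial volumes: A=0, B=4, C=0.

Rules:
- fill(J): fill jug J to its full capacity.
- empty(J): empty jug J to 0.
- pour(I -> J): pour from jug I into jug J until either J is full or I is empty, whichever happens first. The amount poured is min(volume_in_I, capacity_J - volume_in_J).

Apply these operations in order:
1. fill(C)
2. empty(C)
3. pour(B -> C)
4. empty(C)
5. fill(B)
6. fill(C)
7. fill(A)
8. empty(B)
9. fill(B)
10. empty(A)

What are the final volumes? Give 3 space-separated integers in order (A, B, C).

Answer: 0 4 10

Derivation:
Step 1: fill(C) -> (A=0 B=4 C=10)
Step 2: empty(C) -> (A=0 B=4 C=0)
Step 3: pour(B -> C) -> (A=0 B=0 C=4)
Step 4: empty(C) -> (A=0 B=0 C=0)
Step 5: fill(B) -> (A=0 B=4 C=0)
Step 6: fill(C) -> (A=0 B=4 C=10)
Step 7: fill(A) -> (A=3 B=4 C=10)
Step 8: empty(B) -> (A=3 B=0 C=10)
Step 9: fill(B) -> (A=3 B=4 C=10)
Step 10: empty(A) -> (A=0 B=4 C=10)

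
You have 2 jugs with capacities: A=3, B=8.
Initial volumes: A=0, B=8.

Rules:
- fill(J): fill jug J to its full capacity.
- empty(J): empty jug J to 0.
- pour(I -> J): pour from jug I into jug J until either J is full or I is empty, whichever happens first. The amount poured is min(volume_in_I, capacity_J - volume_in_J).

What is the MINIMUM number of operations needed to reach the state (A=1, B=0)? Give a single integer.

BFS from (A=0, B=8). One shortest path:
  1. fill(A) -> (A=3 B=8)
  2. empty(B) -> (A=3 B=0)
  3. pour(A -> B) -> (A=0 B=3)
  4. fill(A) -> (A=3 B=3)
  5. pour(A -> B) -> (A=0 B=6)
  6. fill(A) -> (A=3 B=6)
  7. pour(A -> B) -> (A=1 B=8)
  8. empty(B) -> (A=1 B=0)
Reached target in 8 moves.

Answer: 8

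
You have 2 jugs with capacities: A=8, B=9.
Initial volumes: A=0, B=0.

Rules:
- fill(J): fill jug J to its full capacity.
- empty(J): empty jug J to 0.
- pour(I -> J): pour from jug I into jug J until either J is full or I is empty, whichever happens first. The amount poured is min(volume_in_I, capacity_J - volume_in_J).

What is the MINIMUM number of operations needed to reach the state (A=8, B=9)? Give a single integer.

BFS from (A=0, B=0). One shortest path:
  1. fill(A) -> (A=8 B=0)
  2. fill(B) -> (A=8 B=9)
Reached target in 2 moves.

Answer: 2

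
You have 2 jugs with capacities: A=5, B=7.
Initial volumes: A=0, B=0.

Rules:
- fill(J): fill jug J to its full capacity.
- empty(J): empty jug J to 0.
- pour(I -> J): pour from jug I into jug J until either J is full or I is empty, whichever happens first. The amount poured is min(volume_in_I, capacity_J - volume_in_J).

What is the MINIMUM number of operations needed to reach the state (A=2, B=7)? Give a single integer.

BFS from (A=0, B=0). One shortest path:
  1. fill(B) -> (A=0 B=7)
  2. pour(B -> A) -> (A=5 B=2)
  3. empty(A) -> (A=0 B=2)
  4. pour(B -> A) -> (A=2 B=0)
  5. fill(B) -> (A=2 B=7)
Reached target in 5 moves.

Answer: 5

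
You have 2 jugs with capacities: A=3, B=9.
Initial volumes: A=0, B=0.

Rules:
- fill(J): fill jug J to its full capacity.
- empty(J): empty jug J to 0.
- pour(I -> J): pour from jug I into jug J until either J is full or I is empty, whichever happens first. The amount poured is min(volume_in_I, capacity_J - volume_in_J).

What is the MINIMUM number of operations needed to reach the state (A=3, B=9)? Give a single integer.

Answer: 2

Derivation:
BFS from (A=0, B=0). One shortest path:
  1. fill(A) -> (A=3 B=0)
  2. fill(B) -> (A=3 B=9)
Reached target in 2 moves.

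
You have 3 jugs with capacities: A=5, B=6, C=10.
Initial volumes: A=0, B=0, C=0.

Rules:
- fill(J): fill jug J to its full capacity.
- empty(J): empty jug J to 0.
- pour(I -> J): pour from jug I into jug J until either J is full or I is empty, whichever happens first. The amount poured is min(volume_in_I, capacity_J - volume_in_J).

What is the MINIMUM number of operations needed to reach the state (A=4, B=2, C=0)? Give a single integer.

Answer: 7

Derivation:
BFS from (A=0, B=0, C=0). One shortest path:
  1. fill(C) -> (A=0 B=0 C=10)
  2. pour(C -> B) -> (A=0 B=6 C=4)
  3. pour(C -> A) -> (A=4 B=6 C=0)
  4. pour(B -> C) -> (A=4 B=0 C=6)
  5. fill(B) -> (A=4 B=6 C=6)
  6. pour(B -> C) -> (A=4 B=2 C=10)
  7. empty(C) -> (A=4 B=2 C=0)
Reached target in 7 moves.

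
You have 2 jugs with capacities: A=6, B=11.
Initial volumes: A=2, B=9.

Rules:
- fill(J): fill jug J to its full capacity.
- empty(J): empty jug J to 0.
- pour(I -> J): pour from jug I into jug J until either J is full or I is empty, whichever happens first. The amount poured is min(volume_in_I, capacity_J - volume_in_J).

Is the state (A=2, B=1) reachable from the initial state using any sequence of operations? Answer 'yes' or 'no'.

BFS explored all 35 reachable states.
Reachable set includes: (0,0), (0,1), (0,2), (0,3), (0,4), (0,5), (0,6), (0,7), (0,8), (0,9), (0,10), (0,11) ...
Target (A=2, B=1) not in reachable set → no.

Answer: no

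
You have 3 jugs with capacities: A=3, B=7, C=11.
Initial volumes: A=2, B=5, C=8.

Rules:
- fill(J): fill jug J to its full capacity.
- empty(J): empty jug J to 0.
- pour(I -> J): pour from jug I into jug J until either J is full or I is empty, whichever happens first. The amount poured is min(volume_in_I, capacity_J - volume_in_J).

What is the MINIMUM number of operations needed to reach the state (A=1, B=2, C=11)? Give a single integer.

Answer: 6

Derivation:
BFS from (A=2, B=5, C=8). One shortest path:
  1. empty(B) -> (A=2 B=0 C=8)
  2. pour(C -> B) -> (A=2 B=7 C=1)
  3. empty(B) -> (A=2 B=0 C=1)
  4. pour(A -> B) -> (A=0 B=2 C=1)
  5. pour(C -> A) -> (A=1 B=2 C=0)
  6. fill(C) -> (A=1 B=2 C=11)
Reached target in 6 moves.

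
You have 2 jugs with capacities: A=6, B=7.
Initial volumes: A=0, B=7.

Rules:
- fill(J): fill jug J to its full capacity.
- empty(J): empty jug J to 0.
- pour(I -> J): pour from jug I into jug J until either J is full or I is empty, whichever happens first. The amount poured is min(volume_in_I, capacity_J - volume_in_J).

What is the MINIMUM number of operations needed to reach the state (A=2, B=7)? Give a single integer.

Answer: 8

Derivation:
BFS from (A=0, B=7). One shortest path:
  1. pour(B -> A) -> (A=6 B=1)
  2. empty(A) -> (A=0 B=1)
  3. pour(B -> A) -> (A=1 B=0)
  4. fill(B) -> (A=1 B=7)
  5. pour(B -> A) -> (A=6 B=2)
  6. empty(A) -> (A=0 B=2)
  7. pour(B -> A) -> (A=2 B=0)
  8. fill(B) -> (A=2 B=7)
Reached target in 8 moves.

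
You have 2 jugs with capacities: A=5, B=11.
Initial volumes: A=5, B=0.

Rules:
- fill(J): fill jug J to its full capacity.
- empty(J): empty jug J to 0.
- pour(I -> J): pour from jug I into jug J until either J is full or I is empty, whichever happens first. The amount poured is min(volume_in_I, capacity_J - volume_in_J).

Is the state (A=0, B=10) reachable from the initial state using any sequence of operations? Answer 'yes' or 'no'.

BFS from (A=5, B=0):
  1. pour(A -> B) -> (A=0 B=5)
  2. fill(A) -> (A=5 B=5)
  3. pour(A -> B) -> (A=0 B=10)
Target reached → yes.

Answer: yes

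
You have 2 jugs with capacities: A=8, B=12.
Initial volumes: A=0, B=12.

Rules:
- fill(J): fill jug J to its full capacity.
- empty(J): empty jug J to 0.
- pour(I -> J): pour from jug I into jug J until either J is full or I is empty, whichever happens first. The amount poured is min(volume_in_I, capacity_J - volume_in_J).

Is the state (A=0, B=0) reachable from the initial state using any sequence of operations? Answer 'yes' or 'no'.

BFS from (A=0, B=12):
  1. empty(B) -> (A=0 B=0)
Target reached → yes.

Answer: yes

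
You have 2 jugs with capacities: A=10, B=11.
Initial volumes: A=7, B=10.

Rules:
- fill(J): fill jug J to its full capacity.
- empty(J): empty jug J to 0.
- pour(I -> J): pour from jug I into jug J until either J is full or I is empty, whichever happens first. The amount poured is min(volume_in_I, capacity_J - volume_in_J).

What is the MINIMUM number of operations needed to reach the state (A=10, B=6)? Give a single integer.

BFS from (A=7, B=10). One shortest path:
  1. pour(A -> B) -> (A=6 B=11)
  2. empty(B) -> (A=6 B=0)
  3. pour(A -> B) -> (A=0 B=6)
  4. fill(A) -> (A=10 B=6)
Reached target in 4 moves.

Answer: 4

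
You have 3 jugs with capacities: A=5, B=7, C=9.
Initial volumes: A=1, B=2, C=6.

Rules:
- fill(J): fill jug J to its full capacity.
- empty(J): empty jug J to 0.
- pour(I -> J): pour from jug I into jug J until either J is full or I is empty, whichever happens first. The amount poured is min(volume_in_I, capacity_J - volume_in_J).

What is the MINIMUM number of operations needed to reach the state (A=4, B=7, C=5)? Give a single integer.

Answer: 5

Derivation:
BFS from (A=1, B=2, C=6). One shortest path:
  1. empty(B) -> (A=1 B=0 C=6)
  2. pour(C -> B) -> (A=1 B=6 C=0)
  3. fill(C) -> (A=1 B=6 C=9)
  4. pour(C -> A) -> (A=5 B=6 C=5)
  5. pour(A -> B) -> (A=4 B=7 C=5)
Reached target in 5 moves.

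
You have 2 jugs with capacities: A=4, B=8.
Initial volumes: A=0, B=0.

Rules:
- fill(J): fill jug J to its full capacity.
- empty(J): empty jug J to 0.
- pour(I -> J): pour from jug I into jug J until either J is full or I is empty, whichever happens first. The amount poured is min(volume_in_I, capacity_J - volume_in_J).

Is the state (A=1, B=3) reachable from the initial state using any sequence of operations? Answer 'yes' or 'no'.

Answer: no

Derivation:
BFS explored all 6 reachable states.
Reachable set includes: (0,0), (0,4), (0,8), (4,0), (4,4), (4,8)
Target (A=1, B=3) not in reachable set → no.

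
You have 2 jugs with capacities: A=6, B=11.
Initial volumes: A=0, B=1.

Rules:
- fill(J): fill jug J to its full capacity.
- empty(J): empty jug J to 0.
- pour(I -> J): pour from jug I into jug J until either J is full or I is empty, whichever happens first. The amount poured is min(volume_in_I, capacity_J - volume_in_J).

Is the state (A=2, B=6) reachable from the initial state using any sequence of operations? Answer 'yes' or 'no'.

Answer: no

Derivation:
BFS explored all 34 reachable states.
Reachable set includes: (0,0), (0,1), (0,2), (0,3), (0,4), (0,5), (0,6), (0,7), (0,8), (0,9), (0,10), (0,11) ...
Target (A=2, B=6) not in reachable set → no.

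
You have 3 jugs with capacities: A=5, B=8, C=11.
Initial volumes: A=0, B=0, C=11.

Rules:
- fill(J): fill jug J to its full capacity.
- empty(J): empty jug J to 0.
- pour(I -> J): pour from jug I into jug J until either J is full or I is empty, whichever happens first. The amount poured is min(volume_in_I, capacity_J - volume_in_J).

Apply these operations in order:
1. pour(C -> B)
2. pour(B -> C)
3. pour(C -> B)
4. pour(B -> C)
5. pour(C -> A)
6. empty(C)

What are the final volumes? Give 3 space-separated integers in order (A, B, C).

Answer: 5 0 0

Derivation:
Step 1: pour(C -> B) -> (A=0 B=8 C=3)
Step 2: pour(B -> C) -> (A=0 B=0 C=11)
Step 3: pour(C -> B) -> (A=0 B=8 C=3)
Step 4: pour(B -> C) -> (A=0 B=0 C=11)
Step 5: pour(C -> A) -> (A=5 B=0 C=6)
Step 6: empty(C) -> (A=5 B=0 C=0)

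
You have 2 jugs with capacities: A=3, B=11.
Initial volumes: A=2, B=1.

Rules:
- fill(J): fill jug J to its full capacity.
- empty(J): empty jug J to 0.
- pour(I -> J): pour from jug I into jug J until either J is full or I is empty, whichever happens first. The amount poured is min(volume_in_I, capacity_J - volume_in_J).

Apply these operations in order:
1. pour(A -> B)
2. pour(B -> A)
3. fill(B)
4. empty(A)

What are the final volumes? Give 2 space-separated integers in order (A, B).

Step 1: pour(A -> B) -> (A=0 B=3)
Step 2: pour(B -> A) -> (A=3 B=0)
Step 3: fill(B) -> (A=3 B=11)
Step 4: empty(A) -> (A=0 B=11)

Answer: 0 11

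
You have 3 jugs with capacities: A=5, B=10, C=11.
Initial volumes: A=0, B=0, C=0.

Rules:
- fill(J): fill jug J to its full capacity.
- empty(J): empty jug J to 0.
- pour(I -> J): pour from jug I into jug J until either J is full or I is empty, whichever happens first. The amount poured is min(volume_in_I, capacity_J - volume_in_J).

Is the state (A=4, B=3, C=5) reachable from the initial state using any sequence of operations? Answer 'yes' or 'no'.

Answer: no

Derivation:
BFS explored all 432 reachable states.
Reachable set includes: (0,0,0), (0,0,1), (0,0,2), (0,0,3), (0,0,4), (0,0,5), (0,0,6), (0,0,7), (0,0,8), (0,0,9), (0,0,10), (0,0,11) ...
Target (A=4, B=3, C=5) not in reachable set → no.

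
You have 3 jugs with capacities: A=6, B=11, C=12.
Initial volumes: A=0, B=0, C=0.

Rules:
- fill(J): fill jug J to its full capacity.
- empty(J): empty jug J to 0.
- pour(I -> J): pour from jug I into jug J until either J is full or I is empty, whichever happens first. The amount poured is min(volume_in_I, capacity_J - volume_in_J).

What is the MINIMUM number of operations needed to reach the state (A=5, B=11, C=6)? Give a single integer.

Answer: 5

Derivation:
BFS from (A=0, B=0, C=0). One shortest path:
  1. fill(B) -> (A=0 B=11 C=0)
  2. pour(B -> A) -> (A=6 B=5 C=0)
  3. pour(A -> C) -> (A=0 B=5 C=6)
  4. pour(B -> A) -> (A=5 B=0 C=6)
  5. fill(B) -> (A=5 B=11 C=6)
Reached target in 5 moves.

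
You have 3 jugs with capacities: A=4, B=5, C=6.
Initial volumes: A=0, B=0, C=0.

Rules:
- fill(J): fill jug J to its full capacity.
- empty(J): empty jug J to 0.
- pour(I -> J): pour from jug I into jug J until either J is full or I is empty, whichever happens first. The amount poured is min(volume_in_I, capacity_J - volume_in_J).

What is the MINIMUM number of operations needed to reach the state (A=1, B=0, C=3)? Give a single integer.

BFS from (A=0, B=0, C=0). One shortest path:
  1. fill(A) -> (A=4 B=0 C=0)
  2. pour(A -> B) -> (A=0 B=4 C=0)
  3. fill(A) -> (A=4 B=4 C=0)
  4. pour(A -> B) -> (A=3 B=5 C=0)
  5. pour(A -> C) -> (A=0 B=5 C=3)
  6. pour(B -> A) -> (A=4 B=1 C=3)
  7. empty(A) -> (A=0 B=1 C=3)
  8. pour(B -> A) -> (A=1 B=0 C=3)
Reached target in 8 moves.

Answer: 8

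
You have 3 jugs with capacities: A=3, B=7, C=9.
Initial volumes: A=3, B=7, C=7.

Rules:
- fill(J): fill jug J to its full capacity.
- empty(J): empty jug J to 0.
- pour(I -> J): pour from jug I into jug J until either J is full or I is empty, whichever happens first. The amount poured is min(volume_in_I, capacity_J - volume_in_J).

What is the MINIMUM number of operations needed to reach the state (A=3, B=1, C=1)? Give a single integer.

BFS from (A=3, B=7, C=7). One shortest path:
  1. empty(A) -> (A=0 B=7 C=7)
  2. pour(B -> A) -> (A=3 B=4 C=7)
  3. pour(A -> C) -> (A=1 B=4 C=9)
  4. empty(C) -> (A=1 B=4 C=0)
  5. pour(A -> C) -> (A=0 B=4 C=1)
  6. pour(B -> A) -> (A=3 B=1 C=1)
Reached target in 6 moves.

Answer: 6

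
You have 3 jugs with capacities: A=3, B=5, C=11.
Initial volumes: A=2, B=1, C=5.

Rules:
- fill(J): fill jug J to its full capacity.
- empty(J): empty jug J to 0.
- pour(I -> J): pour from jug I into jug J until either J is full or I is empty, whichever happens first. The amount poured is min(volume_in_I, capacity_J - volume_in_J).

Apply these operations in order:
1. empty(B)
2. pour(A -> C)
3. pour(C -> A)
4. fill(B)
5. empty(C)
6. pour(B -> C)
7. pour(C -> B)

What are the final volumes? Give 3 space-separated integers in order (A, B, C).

Answer: 3 5 0

Derivation:
Step 1: empty(B) -> (A=2 B=0 C=5)
Step 2: pour(A -> C) -> (A=0 B=0 C=7)
Step 3: pour(C -> A) -> (A=3 B=0 C=4)
Step 4: fill(B) -> (A=3 B=5 C=4)
Step 5: empty(C) -> (A=3 B=5 C=0)
Step 6: pour(B -> C) -> (A=3 B=0 C=5)
Step 7: pour(C -> B) -> (A=3 B=5 C=0)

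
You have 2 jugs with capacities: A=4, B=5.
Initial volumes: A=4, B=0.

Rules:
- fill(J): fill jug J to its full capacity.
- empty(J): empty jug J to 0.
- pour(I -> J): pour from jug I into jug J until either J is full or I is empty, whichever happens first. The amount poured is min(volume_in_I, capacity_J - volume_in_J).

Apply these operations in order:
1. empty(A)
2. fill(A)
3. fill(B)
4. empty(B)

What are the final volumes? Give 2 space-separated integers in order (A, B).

Step 1: empty(A) -> (A=0 B=0)
Step 2: fill(A) -> (A=4 B=0)
Step 3: fill(B) -> (A=4 B=5)
Step 4: empty(B) -> (A=4 B=0)

Answer: 4 0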